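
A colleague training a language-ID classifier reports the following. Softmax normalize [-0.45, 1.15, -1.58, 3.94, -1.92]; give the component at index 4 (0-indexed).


Exponentials: e^-0.45=0.6376, e^1.15=3.1582, e^-1.58=0.206, e^3.94=51.4186, e^-1.92=0.1466
Sum = 55.567
Softmax = [0.0115, 0.0568, 0.0037, 0.9253, 0.0026]
p[4] = 0.1466/55.567 = 0.0026

0.0026


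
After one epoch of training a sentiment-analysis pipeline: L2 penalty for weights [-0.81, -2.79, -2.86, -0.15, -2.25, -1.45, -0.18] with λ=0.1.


‖w‖₂² = (-0.81)² + (-2.79)² + (-2.86)² + (-0.15)² + (-2.25)² + (-1.45)² + (-0.18)²
     = 0.6561 + 7.7841 + 8.1796 + 0.0225 + 5.0625 + 2.1025 + 0.0324
     = 23.8397
λ·‖w‖₂² = 0.1·23.8397 = 2.38397

2.38397


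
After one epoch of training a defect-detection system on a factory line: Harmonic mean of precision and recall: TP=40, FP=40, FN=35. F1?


Precision = 40/80 = 0.5
Recall = 40/75 = 0.5333
F1 = 2·P·R/(P+R) = 2·TP/(2·TP+FP+FN) = 80/(80+40+35) = 80/155 = 0.5161

0.5161


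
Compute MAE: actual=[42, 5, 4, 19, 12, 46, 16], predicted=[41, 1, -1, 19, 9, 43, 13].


Absolute errors: |42-41|=1, |5-1|=4, |4+ 1|=5, |19-19|=0, |12-9|=3, |46-43|=3, |16-13|=3
Sum = 19
MAE = 19/7 = 19/7

19/7


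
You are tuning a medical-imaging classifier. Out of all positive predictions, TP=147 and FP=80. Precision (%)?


Precision = TP/(TP+FP)
= 147/(147+80)
= 147/227 = 64.76%

64.76%


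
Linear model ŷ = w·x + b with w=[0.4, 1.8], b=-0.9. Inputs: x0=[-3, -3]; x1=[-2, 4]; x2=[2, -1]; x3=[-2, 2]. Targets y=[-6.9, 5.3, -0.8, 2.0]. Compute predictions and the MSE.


ŷ0 = (0.4)·(-3) + (1.8)·(-3) - 0.9 = -7.5
ŷ1 = (0.4)·(-2) + (1.8)·(4) - 0.9 = 5.5
ŷ2 = (0.4)·(2) + (1.8)·(-1) - 0.9 = -1.9
ŷ3 = (0.4)·(-2) + (1.8)·(2) - 0.9 = 1.9
errors² = [0.36, 0.04, 1.21, 0.01]
MSE = 1.6200/4 = 0.405

0.405


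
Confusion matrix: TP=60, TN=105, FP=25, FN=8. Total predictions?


Total = TP + TN + FP + FN
= 60 + 105 + 25 + 8
= 198
(Predicted positive: 85, predicted negative: 113)

198


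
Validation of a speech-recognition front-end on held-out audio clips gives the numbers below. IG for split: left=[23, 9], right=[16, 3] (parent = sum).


Parent = [39, 12], H_parent = 0.7871
H_left = 0.8571 (n=32), H_right = 0.6292 (n=19)
H_children = (32/51)·0.8571 + (19/51)·0.6292 = 0.7722
IG = 0.7871 - 0.7722 = 0.0149

0.0149


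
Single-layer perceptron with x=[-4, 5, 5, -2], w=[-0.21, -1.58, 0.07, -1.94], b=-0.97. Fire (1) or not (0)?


z = (-4)·(-0.21) + (5)·(-1.58) + (5)·(0.07) + (-2)·(-1.94) - 0.97
  = -3.8
step(z) = 0 (z<0)

0


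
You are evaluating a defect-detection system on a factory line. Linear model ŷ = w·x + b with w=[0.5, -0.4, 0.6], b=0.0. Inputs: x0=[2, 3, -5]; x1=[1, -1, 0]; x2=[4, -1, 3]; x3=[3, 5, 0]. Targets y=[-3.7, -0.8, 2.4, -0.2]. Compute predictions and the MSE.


ŷ0 = (0.5)·(2) + (-0.4)·(3) + (0.6)·(-5) + 0.0 = -3.2
ŷ1 = (0.5)·(1) + (-0.4)·(-1) + (0.6)·(0) + 0.0 = 0.9
ŷ2 = (0.5)·(4) + (-0.4)·(-1) + (0.6)·(3) + 0.0 = 4.2
ŷ3 = (0.5)·(3) + (-0.4)·(5) + (0.6)·(0) + 0.0 = -0.5
errors² = [0.25, 2.89, 3.24, 0.09]
MSE = 6.4700/4 = 1.6175

1.6175


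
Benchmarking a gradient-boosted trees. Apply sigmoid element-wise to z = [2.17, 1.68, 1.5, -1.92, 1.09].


σ(2.17) = 1/(1+e^-2.17) = 0.8975
σ(1.68) = 1/(1+e^-1.68) = 0.8429
σ(1.5) = 1/(1+e^-1.5) = 0.8176
σ(-1.92) = 1/(1+e^1.92) = 0.1279
σ(1.09) = 1/(1+e^-1.09) = 0.7484
result = [0.8975, 0.8429, 0.8176, 0.1279, 0.7484]

[0.8975, 0.8429, 0.8176, 0.1279, 0.7484]


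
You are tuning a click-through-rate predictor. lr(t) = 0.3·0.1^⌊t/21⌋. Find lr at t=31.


n_drops = ⌊31/21⌋ = 1
lr = 0.3·0.1^1 = 0.3·0.1 = 0.03

0.03


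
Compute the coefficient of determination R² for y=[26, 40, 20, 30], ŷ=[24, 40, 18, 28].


ȳ = 29
SS_res = Σ(y-ŷ)² = 12
SS_tot = Σ(y-ȳ)² = 212
R² = 1 - SS_res/SS_tot = 1 - 0.0566 = 0.9434

0.9434


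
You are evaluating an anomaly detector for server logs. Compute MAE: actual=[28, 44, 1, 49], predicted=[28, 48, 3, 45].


Absolute errors: |28-28|=0, |44-48|=4, |1-3|=2, |49-45|=4
Sum = 10
MAE = 10/4 = 5/2

5/2


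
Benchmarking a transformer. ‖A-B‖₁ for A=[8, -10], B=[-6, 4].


d = |8+ 6| + |-10-4|
  = 14 + 14
  = 28

28


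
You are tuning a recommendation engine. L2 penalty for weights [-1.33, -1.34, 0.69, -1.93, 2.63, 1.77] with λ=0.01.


‖w‖₂² = (-1.33)² + (-1.34)² + (0.69)² + (-1.93)² + (2.63)² + (1.77)²
     = 1.7689 + 1.7956 + 0.4761 + 3.7249 + 6.9169 + 3.1329
     = 17.8153
λ·‖w‖₂² = 0.01·17.8153 = 0.178153

0.178153


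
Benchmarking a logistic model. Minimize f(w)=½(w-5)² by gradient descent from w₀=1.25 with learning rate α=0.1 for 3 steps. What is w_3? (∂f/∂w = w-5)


step 1: grad = 1.25-5 = -3.75; w = 1.25 - 0.1·(-3.75) = 1.625
step 2: grad = 1.625-5 = -3.375; w = 1.625 - 0.1·(-3.375) = 1.9625
step 3: grad = 1.9625-5 = -3.0375; w = 1.9625 - 0.1·(-3.0375) = 2.26625

2.26625


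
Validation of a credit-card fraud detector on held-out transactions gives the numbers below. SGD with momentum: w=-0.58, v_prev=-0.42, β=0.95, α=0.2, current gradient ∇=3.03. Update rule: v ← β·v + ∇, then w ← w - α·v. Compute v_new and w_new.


v_new = 0.95·-0.42 + 3.03 = -0.399 + 3.03 = 2.631
w_new = -0.58 - 0.2·2.631 = -0.58 - 0.5262 = -1.1062

v_new=2.631, w_new=-1.1062


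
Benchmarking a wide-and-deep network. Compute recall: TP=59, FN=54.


Recall = TP/(TP+FN)
= 59/(59+54)
= 59/113 = 52.21%

52.21%


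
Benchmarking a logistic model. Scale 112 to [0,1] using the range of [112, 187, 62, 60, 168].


min=60, max=187
(112-60)/(187-60) = 52/127 = 0.4094

0.4094


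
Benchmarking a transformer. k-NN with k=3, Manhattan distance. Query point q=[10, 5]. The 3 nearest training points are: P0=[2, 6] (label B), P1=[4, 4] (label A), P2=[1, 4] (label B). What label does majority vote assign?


d(q,P0) = 9  (label B)
d(q,P1) = 7  (label A)
d(q,P2) = 10  (label B)
Votes: A=1, B=2
Majority → B

B


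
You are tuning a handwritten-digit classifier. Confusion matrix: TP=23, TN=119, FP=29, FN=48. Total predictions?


Total = TP + TN + FP + FN
= 23 + 119 + 29 + 48
= 219
(Predicted positive: 52, predicted negative: 167)

219


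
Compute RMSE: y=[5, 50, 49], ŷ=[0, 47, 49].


MSE = 34/3 = 11.3333
RMSE = √(34/3) = 3.3665

3.3665


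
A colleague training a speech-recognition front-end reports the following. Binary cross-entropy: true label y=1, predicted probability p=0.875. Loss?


BCE = -[y·ln(p) + (1-y)·ln(1-p)]
= -1·ln(0.875) - 0
= -ln(0.875) = 0.1335

0.1335


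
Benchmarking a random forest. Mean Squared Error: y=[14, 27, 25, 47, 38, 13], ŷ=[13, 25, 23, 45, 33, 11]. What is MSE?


Squared errors: (14-13)²=1, (27-25)²=4, (25-23)²=4, (47-45)²=4, (38-33)²=25, (13-11)²=4
Sum = 42
MSE = 42/6 = 7

7


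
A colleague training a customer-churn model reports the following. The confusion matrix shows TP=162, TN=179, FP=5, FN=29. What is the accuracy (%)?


Accuracy = (TP+TN)/(TP+TN+FP+FN)
= (162+179)/(375)
= 341/375 = 90.93%

90.93%


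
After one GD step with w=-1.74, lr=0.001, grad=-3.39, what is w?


w_new = w - α·∇
= -1.74 - 0.001·-3.39
= -1.74 + 0.00339
= -1.73661

-1.73661


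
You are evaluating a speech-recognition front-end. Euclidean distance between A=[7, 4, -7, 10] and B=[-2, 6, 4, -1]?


d = √((7+ 2)² + (4-6)² + (-7-4)² + (10+ 1)²)
  = √(81 + 4 + 121 + 121)
  = √327 = 18.0831

18.0831


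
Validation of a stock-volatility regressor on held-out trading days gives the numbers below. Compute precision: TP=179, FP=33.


Precision = TP/(TP+FP)
= 179/(179+33)
= 179/212 = 84.43%

84.43%


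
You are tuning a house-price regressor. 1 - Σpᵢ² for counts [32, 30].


Probabilities: [32/62, 30/62] ≈ [0.5161, 0.4839]
Σpᵢ² = (1024 + 900)/62² = 1924/3844
Gini = 1 - Σpᵢ² = 1 - 1924/3844 = 0.4995

0.4995


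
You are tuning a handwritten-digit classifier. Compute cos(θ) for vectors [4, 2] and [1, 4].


A·B = 4·1 + 2·4 = 12
‖A‖ = √20 = 4.4721, ‖B‖ = √17 = 4.1231
cos = 12/(√20·√17) = 12/√340 = 0.6508

0.6508


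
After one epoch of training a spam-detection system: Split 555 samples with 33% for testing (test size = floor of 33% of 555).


Test = ⌊555·33/100⌋ = 183
Train = 555 - 183 = 372

Train: 372, Test: 183


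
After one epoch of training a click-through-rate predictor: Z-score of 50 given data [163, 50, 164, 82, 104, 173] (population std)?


μ = 122.6667, σ = 46.8176
z = (50 - 122.6667)/46.8176 = -1.5521

-1.5521


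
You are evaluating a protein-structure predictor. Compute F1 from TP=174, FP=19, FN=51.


Precision = 174/193 = 0.9016
Recall = 174/225 = 0.7733
F1 = 2·P·R/(P+R) = 2·TP/(2·TP+FP+FN) = 348/(348+19+51) = 348/418 = 0.8325

0.8325


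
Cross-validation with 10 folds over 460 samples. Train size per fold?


Fold size = 460/10 = 46
Training per fold = 460 - 46 = 414

414


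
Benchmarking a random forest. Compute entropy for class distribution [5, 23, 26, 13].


Probabilities: [5/67, 23/67, 26/67, 13/67] ≈ [0.0746, 0.3433, 0.3881, 0.194]
H = -((5/67)·log₂(5/67) + (23/67)·log₂(23/67) + (26/67)·log₂(26/67) + (13/67)·log₂(13/67))
  = 1.7979 bits

1.7979 bits


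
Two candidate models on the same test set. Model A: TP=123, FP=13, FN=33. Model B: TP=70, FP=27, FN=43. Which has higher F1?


Model A: P=123/136=0.9044, R=123/156=0.7885, F1=2PR/(P+R)=2TP/(2TP+FP+FN)=246/292=0.8425
Model B: P=70/97=0.7216, R=70/113=0.6195, F1=2PR/(P+R)=2TP/(2TP+FP+FN)=140/210=0.6667
0.8425 > 0.6667 → Model A

Model A


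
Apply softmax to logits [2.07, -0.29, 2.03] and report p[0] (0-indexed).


Exponentials: e^2.07=7.9248, e^-0.29=0.7483, e^2.03=7.6141
Sum = 16.2872
Softmax = [0.4866, 0.0459, 0.4675]
p[0] = 7.9248/16.2872 = 0.4866

0.4866


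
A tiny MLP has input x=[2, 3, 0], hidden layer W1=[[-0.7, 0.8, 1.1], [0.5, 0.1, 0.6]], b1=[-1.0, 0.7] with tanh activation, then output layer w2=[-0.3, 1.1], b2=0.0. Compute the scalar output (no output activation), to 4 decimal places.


z1[0] = (-0.7)·(2) + (0.8)·(3) + (1.1)·(0) - 1.0 = 0.0
z1[1] = (0.5)·(2) + (0.1)·(3) + (0.6)·(0) + 0.7 = 2.0
h = tanh(z1) = [0.0, 0.964]
output = (-0.3)·(0.0) + (1.1)·(0.964) + 0.0 = 1.0604

1.0604


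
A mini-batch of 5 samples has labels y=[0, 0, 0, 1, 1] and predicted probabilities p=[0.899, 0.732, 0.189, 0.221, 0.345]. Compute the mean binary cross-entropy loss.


L[0] = -ln(1-0.899) = -ln(0.101) = 2.2926
L[1] = -ln(1-0.732) = -ln(0.268) = 1.3168
L[2] = -ln(1-0.189) = -ln(0.811) = 0.2095
L[3] = -ln(0.221) = 1.5096
L[4] = -ln(0.345) = 1.0642
mean = (2.2926 + 1.3168 + 0.2095 + 1.5096 + 1.0642)/5 = 1.2785

1.2785


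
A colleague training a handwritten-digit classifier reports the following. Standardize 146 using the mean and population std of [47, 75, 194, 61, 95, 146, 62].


μ = 97.1429, σ = 49.7406
z = (146 - 97.1429)/49.7406 = 0.9822

0.9822


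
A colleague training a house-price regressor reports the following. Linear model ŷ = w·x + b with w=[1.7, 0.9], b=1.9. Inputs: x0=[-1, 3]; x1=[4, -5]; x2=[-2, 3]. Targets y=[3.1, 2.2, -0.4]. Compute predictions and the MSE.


ŷ0 = (1.7)·(-1) + (0.9)·(3) + 1.9 = 2.9
ŷ1 = (1.7)·(4) + (0.9)·(-5) + 1.9 = 4.2
ŷ2 = (1.7)·(-2) + (0.9)·(3) + 1.9 = 1.2
errors² = [0.04, 4.0, 2.56]
MSE = 6.6000/3 = 2.2

2.2


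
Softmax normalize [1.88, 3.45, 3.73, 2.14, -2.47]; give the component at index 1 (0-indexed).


Exponentials: e^1.88=6.5535, e^3.45=31.5004, e^3.73=41.6791, e^2.14=8.4994, e^-2.47=0.0846
Sum = 88.317
Softmax = [0.0742, 0.3567, 0.4719, 0.0962, 0.001]
p[1] = 31.5004/88.317 = 0.3567

0.3567


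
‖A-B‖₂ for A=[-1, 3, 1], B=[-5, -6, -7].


d = √((-1+ 5)² + (3+ 6)² + (1+ 7)²)
  = √(16 + 81 + 64)
  = √161 = 12.6886

12.6886


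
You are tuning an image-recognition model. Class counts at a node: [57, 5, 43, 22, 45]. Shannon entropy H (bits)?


Probabilities: [57/172, 5/172, 43/172, 22/172, 45/172] ≈ [0.3314, 0.0291, 0.25, 0.1279, 0.2616]
H = -((57/172)·log₂(57/172) + (5/172)·log₂(5/172) + (43/172)·log₂(43/172) + (22/172)·log₂(22/172) + (45/172)·log₂(45/172))
  = 2.062 bits

2.062 bits


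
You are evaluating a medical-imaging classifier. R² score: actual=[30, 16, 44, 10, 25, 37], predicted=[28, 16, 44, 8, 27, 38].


ȳ = 27
SS_res = Σ(y-ŷ)² = 13
SS_tot = Σ(y-ȳ)² = 812
R² = 1 - SS_res/SS_tot = 1 - 0.016 = 0.984

0.984


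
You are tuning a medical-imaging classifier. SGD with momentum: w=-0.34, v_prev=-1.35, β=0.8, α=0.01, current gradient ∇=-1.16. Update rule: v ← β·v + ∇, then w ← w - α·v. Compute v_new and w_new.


v_new = 0.8·-1.35 - 1.16 = -1.08 - 1.16 = -2.24
w_new = -0.34 - 0.01·-2.24 = -0.34 + 0.0224 = -0.3176

v_new=-2.24, w_new=-0.3176


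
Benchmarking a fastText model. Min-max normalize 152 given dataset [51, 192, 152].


min=51, max=192
(152-51)/(192-51) = 101/141 = 0.7163

0.7163


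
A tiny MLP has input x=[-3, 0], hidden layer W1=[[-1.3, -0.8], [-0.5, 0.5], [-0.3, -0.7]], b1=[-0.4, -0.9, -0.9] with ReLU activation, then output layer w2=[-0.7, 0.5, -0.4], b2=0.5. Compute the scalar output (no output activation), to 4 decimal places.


z1[0] = (-1.3)·(-3) + (-0.8)·(0) - 0.4 = 3.5
z1[1] = (-0.5)·(-3) + (0.5)·(0) - 0.9 = 0.6
z1[2] = (-0.3)·(-3) + (-0.7)·(0) - 0.9 = 0.0
h = ReLU(z1) = [3.5, 0.6, 0.0]
output = (-0.7)·(3.5) + (0.5)·(0.6) + (-0.4)·(0.0) + 0.5 = -1.65

-1.65


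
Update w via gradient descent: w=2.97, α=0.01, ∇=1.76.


w_new = w - α·∇
= 2.97 - 0.01·1.76
= 2.97 - 0.0176
= 2.9524

2.9524


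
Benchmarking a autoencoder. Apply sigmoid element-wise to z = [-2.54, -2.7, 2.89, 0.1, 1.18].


σ(-2.54) = 1/(1+e^2.54) = 0.0731
σ(-2.7) = 1/(1+e^2.7) = 0.063
σ(2.89) = 1/(1+e^-2.89) = 0.9473
σ(0.1) = 1/(1+e^-0.1) = 0.525
σ(1.18) = 1/(1+e^-1.18) = 0.7649
result = [0.0731, 0.063, 0.9473, 0.525, 0.7649]

[0.0731, 0.063, 0.9473, 0.525, 0.7649]


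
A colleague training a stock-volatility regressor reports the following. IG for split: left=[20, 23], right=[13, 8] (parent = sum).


Parent = [33, 31], H_parent = 0.9993
H_left = 0.9965 (n=43), H_right = 0.9587 (n=21)
H_children = (43/64)·0.9965 + (21/64)·0.9587 = 0.9841
IG = 0.9993 - 0.9841 = 0.0152

0.0152


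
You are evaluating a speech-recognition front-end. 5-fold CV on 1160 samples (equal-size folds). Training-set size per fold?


Fold size = 1160/5 = 232
Training per fold = 1160 - 232 = 928

928


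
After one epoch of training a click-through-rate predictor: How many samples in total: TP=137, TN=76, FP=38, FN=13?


Total = TP + TN + FP + FN
= 137 + 76 + 38 + 13
= 264
(Predicted positive: 175, predicted negative: 89)

264


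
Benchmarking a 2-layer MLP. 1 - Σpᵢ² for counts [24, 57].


Probabilities: [24/81, 57/81] ≈ [0.2963, 0.7037]
Σpᵢ² = (576 + 3249)/81² = 3825/6561
Gini = 1 - Σpᵢ² = 1 - 3825/6561 = 0.417

0.417


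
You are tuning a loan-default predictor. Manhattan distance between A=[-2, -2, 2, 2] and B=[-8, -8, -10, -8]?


d = |-2+ 8| + |-2+ 8| + |2+ 10| + |2+ 8|
  = 6 + 6 + 12 + 10
  = 34

34


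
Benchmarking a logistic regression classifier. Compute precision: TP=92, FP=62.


Precision = TP/(TP+FP)
= 92/(92+62)
= 92/154 = 59.74%

59.74%


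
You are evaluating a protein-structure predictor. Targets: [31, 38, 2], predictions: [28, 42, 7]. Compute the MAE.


Absolute errors: |31-28|=3, |38-42|=4, |2-7|=5
Sum = 12
MAE = 12/3 = 4

4


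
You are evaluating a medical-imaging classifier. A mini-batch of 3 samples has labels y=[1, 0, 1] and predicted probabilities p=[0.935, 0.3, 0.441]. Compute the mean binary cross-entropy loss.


L[0] = -ln(0.935) = 0.0672
L[1] = -ln(1-0.3) = -ln(0.7) = 0.3567
L[2] = -ln(0.441) = 0.8187
mean = (0.0672 + 0.3567 + 0.8187)/3 = 0.4142

0.4142


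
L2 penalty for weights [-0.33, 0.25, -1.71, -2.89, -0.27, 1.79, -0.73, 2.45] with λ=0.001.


‖w‖₂² = (-0.33)² + (0.25)² + (-1.71)² + (-2.89)² + (-0.27)² + (1.79)² + (-0.73)² + (2.45)²
     = 0.1089 + 0.0625 + 2.9241 + 8.3521 + 0.0729 + 3.2041 + 0.5329 + 6.0025
     = 21.26
λ·‖w‖₂² = 0.001·21.26 = 0.02126

0.02126


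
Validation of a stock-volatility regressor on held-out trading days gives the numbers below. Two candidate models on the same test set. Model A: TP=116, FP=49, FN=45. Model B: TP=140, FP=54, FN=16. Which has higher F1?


Model A: P=116/165=0.703, R=116/161=0.7205, F1=2PR/(P+R)=2TP/(2TP+FP+FN)=232/326=0.7117
Model B: P=140/194=0.7216, R=140/156=0.8974, F1=2PR/(P+R)=2TP/(2TP+FP+FN)=280/350=0.8
0.7117 < 0.8 → Model B

Model B


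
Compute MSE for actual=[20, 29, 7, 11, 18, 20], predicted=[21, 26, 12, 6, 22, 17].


Squared errors: (20-21)²=1, (29-26)²=9, (7-12)²=25, (11-6)²=25, (18-22)²=16, (20-17)²=9
Sum = 85
MSE = 85/6 = 85/6

85/6


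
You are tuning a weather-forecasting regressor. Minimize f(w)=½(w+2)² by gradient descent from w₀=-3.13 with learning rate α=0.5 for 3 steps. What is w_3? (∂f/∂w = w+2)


step 1: grad = -3.13+2 = -1.13; w = -3.13 - 0.5·(-1.13) = -2.565
step 2: grad = -2.565+2 = -0.565; w = -2.565 - 0.5·(-0.565) = -2.2825
step 3: grad = -2.2825+2 = -0.2825; w = -2.2825 - 0.5·(-0.2825) = -2.14125

-2.14125


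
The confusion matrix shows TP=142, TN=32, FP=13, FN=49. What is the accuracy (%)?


Accuracy = (TP+TN)/(TP+TN+FP+FN)
= (142+32)/(236)
= 174/236 = 73.73%

73.73%


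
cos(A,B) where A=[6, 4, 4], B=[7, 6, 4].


A·B = 6·7 + 4·6 + 4·4 = 82
‖A‖ = √68 = 8.2462, ‖B‖ = √101 = 10.0499
cos = 82/(√68·√101) = 82/√6868 = 0.9895

0.9895


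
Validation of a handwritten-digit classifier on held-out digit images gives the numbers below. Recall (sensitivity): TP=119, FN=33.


Recall = TP/(TP+FN)
= 119/(119+33)
= 119/152 = 78.29%

78.29%


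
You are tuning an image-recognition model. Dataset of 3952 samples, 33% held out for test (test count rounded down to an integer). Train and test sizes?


Test = ⌊3952·33/100⌋ = 1304
Train = 3952 - 1304 = 2648

Train: 2648, Test: 1304


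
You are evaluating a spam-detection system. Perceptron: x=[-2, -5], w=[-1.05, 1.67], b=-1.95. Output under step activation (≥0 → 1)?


z = (-2)·(-1.05) + (-5)·(1.67) - 1.95
  = -8.2
step(z) = 0 (z<0)

0


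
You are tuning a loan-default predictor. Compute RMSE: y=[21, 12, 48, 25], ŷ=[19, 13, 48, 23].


MSE = 9/4 = 2.25
RMSE = √(9/4) = 1.5

1.5


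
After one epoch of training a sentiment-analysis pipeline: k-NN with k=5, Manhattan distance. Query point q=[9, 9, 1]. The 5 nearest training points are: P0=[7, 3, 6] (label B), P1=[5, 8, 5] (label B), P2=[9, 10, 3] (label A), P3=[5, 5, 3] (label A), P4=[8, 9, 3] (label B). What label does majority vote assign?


d(q,P0) = 13  (label B)
d(q,P1) = 9  (label B)
d(q,P2) = 3  (label A)
d(q,P3) = 10  (label A)
d(q,P4) = 3  (label B)
Votes: A=2, B=3
Majority → B

B


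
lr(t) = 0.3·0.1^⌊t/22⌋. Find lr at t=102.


n_drops = ⌊102/22⌋ = 4
lr = 0.3·0.1^4 = 0.3·0.0001 = 0.00003

0.00003


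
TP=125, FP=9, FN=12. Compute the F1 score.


Precision = 125/134 = 0.9328
Recall = 125/137 = 0.9124
F1 = 2·P·R/(P+R) = 2·TP/(2·TP+FP+FN) = 250/(250+9+12) = 250/271 = 0.9225

0.9225


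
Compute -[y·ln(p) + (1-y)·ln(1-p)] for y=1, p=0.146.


BCE = -[y·ln(p) + (1-y)·ln(1-p)]
= -1·ln(0.146) - 0
= -ln(0.146) = 1.9241

1.9241


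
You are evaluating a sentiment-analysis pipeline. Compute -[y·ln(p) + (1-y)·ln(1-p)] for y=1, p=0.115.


BCE = -[y·ln(p) + (1-y)·ln(1-p)]
= -1·ln(0.115) - 0
= -ln(0.115) = 2.1628

2.1628


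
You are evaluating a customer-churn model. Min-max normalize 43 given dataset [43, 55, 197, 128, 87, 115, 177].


min=43, max=197
(43-43)/(197-43) = 0/154 = 0.0

0.0


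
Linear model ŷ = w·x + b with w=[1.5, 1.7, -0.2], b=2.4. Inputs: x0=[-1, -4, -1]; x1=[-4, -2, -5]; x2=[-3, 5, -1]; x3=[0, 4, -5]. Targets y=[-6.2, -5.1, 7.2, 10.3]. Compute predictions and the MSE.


ŷ0 = (1.5)·(-1) + (1.7)·(-4) + (-0.2)·(-1) + 2.4 = -5.7
ŷ1 = (1.5)·(-4) + (1.7)·(-2) + (-0.2)·(-5) + 2.4 = -6.0
ŷ2 = (1.5)·(-3) + (1.7)·(5) + (-0.2)·(-1) + 2.4 = 6.6
ŷ3 = (1.5)·(0) + (1.7)·(4) + (-0.2)·(-5) + 2.4 = 10.2
errors² = [0.25, 0.81, 0.36, 0.01]
MSE = 1.4300/4 = 0.3575

0.3575


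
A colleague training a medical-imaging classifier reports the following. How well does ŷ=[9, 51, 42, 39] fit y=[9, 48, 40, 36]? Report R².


ȳ = 33.25
SS_res = Σ(y-ŷ)² = 22
SS_tot = Σ(y-ȳ)² = 858.75
R² = 1 - SS_res/SS_tot = 1 - 0.0256 = 0.9744

0.9744


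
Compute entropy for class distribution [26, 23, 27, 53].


Probabilities: [26/129, 23/129, 27/129, 53/129] ≈ [0.2016, 0.1783, 0.2093, 0.4109]
H = -((26/129)·log₂(26/129) + (23/129)·log₂(23/129) + (27/129)·log₂(27/129) + (53/129)·log₂(53/129))
  = 1.9088 bits

1.9088 bits


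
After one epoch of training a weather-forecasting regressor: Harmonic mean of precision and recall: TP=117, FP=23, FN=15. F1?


Precision = 117/140 = 0.8357
Recall = 117/132 = 0.8864
F1 = 2·P·R/(P+R) = 2·TP/(2·TP+FP+FN) = 234/(234+23+15) = 234/272 = 0.8603

0.8603


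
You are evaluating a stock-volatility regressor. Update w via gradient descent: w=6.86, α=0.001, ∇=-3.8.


w_new = w - α·∇
= 6.86 - 0.001·-3.8
= 6.86 + 0.0038
= 6.8638

6.8638


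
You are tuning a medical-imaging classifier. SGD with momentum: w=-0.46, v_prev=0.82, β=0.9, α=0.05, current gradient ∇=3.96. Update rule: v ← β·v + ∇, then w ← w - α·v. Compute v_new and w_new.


v_new = 0.9·0.82 + 3.96 = 0.738 + 3.96 = 4.698
w_new = -0.46 - 0.05·4.698 = -0.46 - 0.2349 = -0.6949

v_new=4.698, w_new=-0.6949


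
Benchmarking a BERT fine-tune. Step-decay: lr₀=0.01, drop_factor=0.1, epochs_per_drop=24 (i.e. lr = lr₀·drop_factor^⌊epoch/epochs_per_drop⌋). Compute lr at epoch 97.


n_drops = ⌊97/24⌋ = 4
lr = 0.01·0.1^4 = 0.01·0.0001 = 0.000001

0.000001


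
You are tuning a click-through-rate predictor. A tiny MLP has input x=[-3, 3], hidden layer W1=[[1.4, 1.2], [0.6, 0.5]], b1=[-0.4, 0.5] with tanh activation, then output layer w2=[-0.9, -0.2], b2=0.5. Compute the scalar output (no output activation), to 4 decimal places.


z1[0] = (1.4)·(-3) + (1.2)·(3) - 0.4 = -1.0
z1[1] = (0.6)·(-3) + (0.5)·(3) + 0.5 = 0.2
h = tanh(z1) = [-0.7616, 0.1974]
output = (-0.9)·(-0.7616) + (-0.2)·(0.1974) + 0.5 = 1.146

1.146


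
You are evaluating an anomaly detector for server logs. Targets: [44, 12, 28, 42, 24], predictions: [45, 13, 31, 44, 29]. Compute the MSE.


Squared errors: (44-45)²=1, (12-13)²=1, (28-31)²=9, (42-44)²=4, (24-29)²=25
Sum = 40
MSE = 40/5 = 8

8


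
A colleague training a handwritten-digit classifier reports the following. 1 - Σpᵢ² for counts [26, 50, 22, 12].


Probabilities: [26/110, 50/110, 22/110, 12/110] ≈ [0.2364, 0.4545, 0.2, 0.1091]
Σpᵢ² = (676 + 2500 + 484 + 144)/110² = 3804/12100
Gini = 1 - Σpᵢ² = 1 - 3804/12100 = 0.6856

0.6856


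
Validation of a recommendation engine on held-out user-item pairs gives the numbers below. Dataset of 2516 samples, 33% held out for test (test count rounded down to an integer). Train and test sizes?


Test = ⌊2516·33/100⌋ = 830
Train = 2516 - 830 = 1686

Train: 1686, Test: 830


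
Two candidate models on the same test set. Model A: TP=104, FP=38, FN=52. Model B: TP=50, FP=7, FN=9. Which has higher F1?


Model A: P=104/142=0.7324, R=104/156=0.6667, F1=2PR/(P+R)=2TP/(2TP+FP+FN)=208/298=0.698
Model B: P=50/57=0.8772, R=50/59=0.8475, F1=2PR/(P+R)=2TP/(2TP+FP+FN)=100/116=0.8621
0.698 < 0.8621 → Model B

Model B


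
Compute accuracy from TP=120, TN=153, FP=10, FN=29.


Accuracy = (TP+TN)/(TP+TN+FP+FN)
= (120+153)/(312)
= 273/312 = 87.5%

87.5%


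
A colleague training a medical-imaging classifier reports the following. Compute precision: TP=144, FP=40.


Precision = TP/(TP+FP)
= 144/(144+40)
= 144/184 = 78.26%

78.26%


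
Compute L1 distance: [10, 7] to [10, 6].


d = |10-10| + |7-6|
  = 0 + 1
  = 1

1


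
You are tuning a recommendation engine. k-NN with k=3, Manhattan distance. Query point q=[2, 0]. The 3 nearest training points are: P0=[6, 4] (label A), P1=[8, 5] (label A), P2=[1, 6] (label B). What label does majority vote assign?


d(q,P0) = 8  (label A)
d(q,P1) = 11  (label A)
d(q,P2) = 7  (label B)
Votes: A=2, B=1
Majority → A

A


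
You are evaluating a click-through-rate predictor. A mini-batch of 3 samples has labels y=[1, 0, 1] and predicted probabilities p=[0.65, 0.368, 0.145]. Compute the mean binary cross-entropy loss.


L[0] = -ln(0.65) = 0.4308
L[1] = -ln(1-0.368) = -ln(0.632) = 0.4589
L[2] = -ln(0.145) = 1.931
mean = (0.4308 + 0.4589 + 1.931)/3 = 0.9402

0.9402


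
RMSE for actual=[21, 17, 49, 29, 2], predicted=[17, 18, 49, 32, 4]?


MSE = 30/5 = 6
RMSE = √(30/5) = 2.4495

2.4495


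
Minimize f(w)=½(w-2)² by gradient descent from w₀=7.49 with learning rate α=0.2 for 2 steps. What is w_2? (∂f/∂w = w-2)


step 1: grad = 7.49-2 = 5.49; w = 7.49 - 0.2·(5.49) = 6.392
step 2: grad = 6.392-2 = 4.392; w = 6.392 - 0.2·(4.392) = 5.5136

5.5136


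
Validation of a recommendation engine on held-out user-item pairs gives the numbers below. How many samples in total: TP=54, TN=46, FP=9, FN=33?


Total = TP + TN + FP + FN
= 54 + 46 + 9 + 33
= 142
(Predicted positive: 63, predicted negative: 79)

142


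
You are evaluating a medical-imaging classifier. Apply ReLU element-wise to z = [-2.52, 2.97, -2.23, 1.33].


ReLU(-2.52) = max(0, -2.52) = 0.0
ReLU(2.97) = max(0, 2.97) = 2.97
ReLU(-2.23) = max(0, -2.23) = 0.0
ReLU(1.33) = max(0, 1.33) = 1.33
result = [0.0, 2.97, 0.0, 1.33]

[0.0, 2.97, 0.0, 1.33]


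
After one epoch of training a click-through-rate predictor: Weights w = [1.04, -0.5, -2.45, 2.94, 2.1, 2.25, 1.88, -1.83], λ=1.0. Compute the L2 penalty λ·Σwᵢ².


‖w‖₂² = (1.04)² + (-0.5)² + (-2.45)² + (2.94)² + (2.1)² + (2.25)² + (1.88)² + (-1.83)²
     = 1.0816 + 0.25 + 6.0025 + 8.6436 + 4.41 + 5.0625 + 3.5344 + 3.3489
     = 32.3335
λ·‖w‖₂² = 1.0·32.3335 = 32.3335

32.3335


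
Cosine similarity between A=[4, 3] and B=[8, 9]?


A·B = 4·8 + 3·9 = 59
‖A‖ = √25 = 5, ‖B‖ = √145 = 12.0416
cos = 59/(√25·√145) = 59/√3625 = 0.9799

0.9799


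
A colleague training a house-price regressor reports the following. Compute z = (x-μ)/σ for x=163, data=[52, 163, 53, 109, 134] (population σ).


μ = 102.2, σ = 44.0336
z = (163 - 102.2)/44.0336 = 1.3808

1.3808


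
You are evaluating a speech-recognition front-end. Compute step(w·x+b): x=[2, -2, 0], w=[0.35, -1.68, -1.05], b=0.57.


z = (2)·(0.35) + (-2)·(-1.68) + (0)·(-1.05) + 0.57
  = 4.63
step(z) = 1 (z≥0)

1


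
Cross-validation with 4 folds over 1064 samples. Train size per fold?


Fold size = 1064/4 = 266
Training per fold = 1064 - 266 = 798

798


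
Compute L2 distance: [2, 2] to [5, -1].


d = √((2-5)² + (2+ 1)²)
  = √(9 + 9)
  = √18 = 4.2426

4.2426


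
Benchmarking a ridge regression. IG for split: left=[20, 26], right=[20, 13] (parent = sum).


Parent = [40, 39], H_parent = 0.9999
H_left = 0.9877 (n=46), H_right = 0.9673 (n=33)
H_children = (46/79)·0.9877 + (33/79)·0.9673 = 0.9792
IG = 0.9999 - 0.9792 = 0.0207

0.0207


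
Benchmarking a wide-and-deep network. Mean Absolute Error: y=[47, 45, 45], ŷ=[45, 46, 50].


Absolute errors: |47-45|=2, |45-46|=1, |45-50|=5
Sum = 8
MAE = 8/3 = 8/3

8/3


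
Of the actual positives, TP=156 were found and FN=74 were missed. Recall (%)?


Recall = TP/(TP+FN)
= 156/(156+74)
= 156/230 = 67.83%

67.83%


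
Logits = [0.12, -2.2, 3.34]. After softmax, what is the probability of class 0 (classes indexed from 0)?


Exponentials: e^0.12=1.1275, e^-2.2=0.1108, e^3.34=28.2191
Sum = 29.4574
Softmax = [0.0383, 0.0038, 0.958]
p[0] = 1.1275/29.4574 = 0.0383

0.0383


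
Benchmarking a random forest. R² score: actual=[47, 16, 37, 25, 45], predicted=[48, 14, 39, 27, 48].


ȳ = 34
SS_res = Σ(y-ŷ)² = 22
SS_tot = Σ(y-ȳ)² = 704
R² = 1 - SS_res/SS_tot = 1 - 0.0312 = 0.9688

0.9688


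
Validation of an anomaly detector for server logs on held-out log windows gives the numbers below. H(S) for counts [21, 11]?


Probabilities: [21/32, 11/32] ≈ [0.6562, 0.3438]
H = -((21/32)·log₂(21/32) + (11/32)·log₂(11/32))
  = 0.9284 bits

0.9284 bits


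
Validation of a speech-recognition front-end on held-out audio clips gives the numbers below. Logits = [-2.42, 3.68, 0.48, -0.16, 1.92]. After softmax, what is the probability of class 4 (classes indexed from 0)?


Exponentials: e^-2.42=0.0889, e^3.68=39.6464, e^0.48=1.6161, e^-0.16=0.8521, e^1.92=6.821
Sum = 49.0245
Softmax = [0.0018, 0.8087, 0.033, 0.0174, 0.1391]
p[4] = 6.821/49.0245 = 0.1391

0.1391


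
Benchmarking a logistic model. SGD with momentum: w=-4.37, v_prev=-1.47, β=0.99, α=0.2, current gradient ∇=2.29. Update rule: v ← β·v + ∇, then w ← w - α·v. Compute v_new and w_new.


v_new = 0.99·-1.47 + 2.29 = -1.4553 + 2.29 = 0.8347
w_new = -4.37 - 0.2·0.8347 = -4.37 - 0.16694 = -4.53694

v_new=0.8347, w_new=-4.53694


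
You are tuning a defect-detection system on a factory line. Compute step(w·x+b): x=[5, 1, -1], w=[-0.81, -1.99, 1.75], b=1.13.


z = (5)·(-0.81) + (1)·(-1.99) + (-1)·(1.75) + 1.13
  = -6.66
step(z) = 0 (z<0)

0


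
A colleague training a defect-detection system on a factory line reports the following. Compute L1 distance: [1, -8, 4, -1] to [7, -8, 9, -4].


d = |1-7| + |-8+ 8| + |4-9| + |-1+ 4|
  = 6 + 0 + 5 + 3
  = 14

14


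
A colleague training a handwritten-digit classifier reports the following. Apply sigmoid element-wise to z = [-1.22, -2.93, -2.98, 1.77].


σ(-1.22) = 1/(1+e^1.22) = 0.2279
σ(-2.93) = 1/(1+e^2.93) = 0.0507
σ(-2.98) = 1/(1+e^2.98) = 0.0483
σ(1.77) = 1/(1+e^-1.77) = 0.8545
result = [0.2279, 0.0507, 0.0483, 0.8545]

[0.2279, 0.0507, 0.0483, 0.8545]


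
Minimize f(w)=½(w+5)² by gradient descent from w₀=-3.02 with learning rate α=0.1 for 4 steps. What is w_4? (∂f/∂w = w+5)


step 1: grad = -3.02+5 = 1.98; w = -3.02 - 0.1·(1.98) = -3.218
step 2: grad = -3.218+5 = 1.782; w = -3.218 - 0.1·(1.782) = -3.3962
step 3: grad = -3.3962+5 = 1.6038; w = -3.3962 - 0.1·(1.6038) = -3.55658
step 4: grad = -3.55658+5 = 1.44342; w = -3.55658 - 0.1·(1.44342) = -3.700922

-3.700922


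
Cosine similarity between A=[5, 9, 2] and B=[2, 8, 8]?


A·B = 5·2 + 9·8 + 2·8 = 98
‖A‖ = √110 = 10.4881, ‖B‖ = √132 = 11.4891
cos = 98/(√110·√132) = 98/√14520 = 0.8133

0.8133


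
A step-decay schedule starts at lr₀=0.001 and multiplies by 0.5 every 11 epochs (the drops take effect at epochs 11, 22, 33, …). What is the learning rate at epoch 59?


n_drops = ⌊59/11⌋ = 5
lr = 0.001·0.5^5 = 0.001·0.03125 = 0.00003125

0.00003125


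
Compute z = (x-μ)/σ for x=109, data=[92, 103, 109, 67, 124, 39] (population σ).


μ = 89, σ = 28.3255
z = (109 - 89)/28.3255 = 0.7061

0.7061


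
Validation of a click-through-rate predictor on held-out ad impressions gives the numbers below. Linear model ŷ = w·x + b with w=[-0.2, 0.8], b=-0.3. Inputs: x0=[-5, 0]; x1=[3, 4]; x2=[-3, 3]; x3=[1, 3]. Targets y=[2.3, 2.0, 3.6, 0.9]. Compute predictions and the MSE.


ŷ0 = (-0.2)·(-5) + (0.8)·(0) - 0.3 = 0.7
ŷ1 = (-0.2)·(3) + (0.8)·(4) - 0.3 = 2.3
ŷ2 = (-0.2)·(-3) + (0.8)·(3) - 0.3 = 2.7
ŷ3 = (-0.2)·(1) + (0.8)·(3) - 0.3 = 1.9
errors² = [2.56, 0.09, 0.81, 1.0]
MSE = 4.4600/4 = 1.115

1.115


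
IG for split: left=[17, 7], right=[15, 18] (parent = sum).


Parent = [32, 25], H_parent = 0.9891
H_left = 0.8709 (n=24), H_right = 0.994 (n=33)
H_children = (24/57)·0.8709 + (33/57)·0.994 = 0.9422
IG = 0.9891 - 0.9422 = 0.0469

0.0469


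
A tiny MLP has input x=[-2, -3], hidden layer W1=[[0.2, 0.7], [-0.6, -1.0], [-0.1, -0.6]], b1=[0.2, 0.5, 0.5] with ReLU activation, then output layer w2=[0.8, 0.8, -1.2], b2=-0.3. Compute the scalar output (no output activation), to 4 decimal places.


z1[0] = (0.2)·(-2) + (0.7)·(-3) + 0.2 = -2.3
z1[1] = (-0.6)·(-2) + (-1.0)·(-3) + 0.5 = 4.7
z1[2] = (-0.1)·(-2) + (-0.6)·(-3) + 0.5 = 2.5
h = ReLU(z1) = [0.0, 4.7, 2.5]
output = (0.8)·(0.0) + (0.8)·(4.7) + (-1.2)·(2.5) - 0.3 = 0.46

0.46


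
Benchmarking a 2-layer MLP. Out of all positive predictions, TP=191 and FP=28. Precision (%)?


Precision = TP/(TP+FP)
= 191/(191+28)
= 191/219 = 87.21%

87.21%


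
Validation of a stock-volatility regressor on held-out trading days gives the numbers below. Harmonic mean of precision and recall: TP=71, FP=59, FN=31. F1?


Precision = 71/130 = 0.5462
Recall = 71/102 = 0.6961
F1 = 2·P·R/(P+R) = 2·TP/(2·TP+FP+FN) = 142/(142+59+31) = 142/232 = 0.6121

0.6121


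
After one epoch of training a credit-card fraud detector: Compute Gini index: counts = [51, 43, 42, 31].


Probabilities: [51/167, 43/167, 42/167, 31/167] ≈ [0.3054, 0.2575, 0.2515, 0.1856]
Σpᵢ² = (2601 + 1849 + 1764 + 961)/167² = 7175/27889
Gini = 1 - Σpᵢ² = 1 - 7175/27889 = 0.7427

0.7427


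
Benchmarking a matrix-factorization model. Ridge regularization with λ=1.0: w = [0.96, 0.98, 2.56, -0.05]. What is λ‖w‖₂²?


‖w‖₂² = (0.96)² + (0.98)² + (2.56)² + (-0.05)²
     = 0.9216 + 0.9604 + 6.5536 + 0.0025
     = 8.4381
λ·‖w‖₂² = 1.0·8.4381 = 8.4381

8.4381


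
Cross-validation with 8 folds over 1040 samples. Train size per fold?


Fold size = 1040/8 = 130
Training per fold = 1040 - 130 = 910

910


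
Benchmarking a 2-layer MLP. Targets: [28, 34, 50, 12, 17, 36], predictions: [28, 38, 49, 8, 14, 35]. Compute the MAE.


Absolute errors: |28-28|=0, |34-38|=4, |50-49|=1, |12-8|=4, |17-14|=3, |36-35|=1
Sum = 13
MAE = 13/6 = 13/6

13/6


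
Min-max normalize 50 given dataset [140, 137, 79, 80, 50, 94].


min=50, max=140
(50-50)/(140-50) = 0/90 = 0.0

0.0


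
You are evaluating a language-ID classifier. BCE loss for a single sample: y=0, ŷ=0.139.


BCE = -[y·ln(p) + (1-y)·ln(1-p)]
= -0 - 1·ln(1-0.139)
= -ln(0.861) = 0.1497

0.1497


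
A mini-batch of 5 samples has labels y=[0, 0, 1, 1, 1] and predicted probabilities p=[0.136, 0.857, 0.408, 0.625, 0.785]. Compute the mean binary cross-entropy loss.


L[0] = -ln(1-0.136) = -ln(0.864) = 0.1462
L[1] = -ln(1-0.857) = -ln(0.143) = 1.9449
L[2] = -ln(0.408) = 0.8965
L[3] = -ln(0.625) = 0.47
L[4] = -ln(0.785) = 0.2421
mean = (0.1462 + 1.9449 + 0.8965 + 0.47 + 0.2421)/5 = 0.7399

0.7399


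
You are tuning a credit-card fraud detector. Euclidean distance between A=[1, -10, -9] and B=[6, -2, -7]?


d = √((1-6)² + (-10+ 2)² + (-9+ 7)²)
  = √(25 + 64 + 4)
  = √93 = 9.6437

9.6437


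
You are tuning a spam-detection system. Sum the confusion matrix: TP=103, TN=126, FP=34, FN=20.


Total = TP + TN + FP + FN
= 103 + 126 + 34 + 20
= 283
(Predicted positive: 137, predicted negative: 146)

283


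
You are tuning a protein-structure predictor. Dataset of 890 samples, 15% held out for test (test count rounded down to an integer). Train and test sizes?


Test = ⌊890·15/100⌋ = 133
Train = 890 - 133 = 757

Train: 757, Test: 133


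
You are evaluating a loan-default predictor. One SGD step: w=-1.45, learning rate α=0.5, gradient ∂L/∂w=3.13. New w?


w_new = w - α·∇
= -1.45 - 0.5·3.13
= -1.45 - 1.565
= -3.015

-3.015


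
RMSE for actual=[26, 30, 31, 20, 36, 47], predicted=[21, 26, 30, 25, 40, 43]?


MSE = 99/6 = 16.5
RMSE = √(99/6) = 4.062

4.062


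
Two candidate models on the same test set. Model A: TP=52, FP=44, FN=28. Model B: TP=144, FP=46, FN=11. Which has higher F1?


Model A: P=52/96=0.5417, R=52/80=0.65, F1=2PR/(P+R)=2TP/(2TP+FP+FN)=104/176=0.5909
Model B: P=144/190=0.7579, R=144/155=0.929, F1=2PR/(P+R)=2TP/(2TP+FP+FN)=288/345=0.8348
0.5909 < 0.8348 → Model B

Model B


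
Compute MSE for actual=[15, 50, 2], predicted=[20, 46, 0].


Squared errors: (15-20)²=25, (50-46)²=16, (2-0)²=4
Sum = 45
MSE = 45/3 = 15

15


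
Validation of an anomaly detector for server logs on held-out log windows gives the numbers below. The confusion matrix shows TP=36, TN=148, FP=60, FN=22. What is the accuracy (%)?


Accuracy = (TP+TN)/(TP+TN+FP+FN)
= (36+148)/(266)
= 184/266 = 69.17%

69.17%


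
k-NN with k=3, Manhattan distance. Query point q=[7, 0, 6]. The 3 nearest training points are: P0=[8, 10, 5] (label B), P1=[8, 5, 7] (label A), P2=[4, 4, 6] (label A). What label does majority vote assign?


d(q,P0) = 12  (label B)
d(q,P1) = 7  (label A)
d(q,P2) = 7  (label A)
Votes: A=2, B=1
Majority → A

A


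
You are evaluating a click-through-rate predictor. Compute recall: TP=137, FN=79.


Recall = TP/(TP+FN)
= 137/(137+79)
= 137/216 = 63.43%

63.43%


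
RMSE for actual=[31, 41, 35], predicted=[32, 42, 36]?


MSE = 3/3 = 1
RMSE = √(3/3) = 1.0

1.0


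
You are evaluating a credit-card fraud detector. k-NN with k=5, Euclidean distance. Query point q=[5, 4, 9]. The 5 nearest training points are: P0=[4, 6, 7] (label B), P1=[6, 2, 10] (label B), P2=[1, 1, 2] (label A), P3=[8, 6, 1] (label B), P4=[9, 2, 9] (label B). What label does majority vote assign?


d(q,P0) = 3.0  (label B)
d(q,P1) = 2.4495  (label B)
d(q,P2) = 8.6023  (label A)
d(q,P3) = 8.775  (label B)
d(q,P4) = 4.4721  (label B)
Votes: A=1, B=4
Majority → B

B


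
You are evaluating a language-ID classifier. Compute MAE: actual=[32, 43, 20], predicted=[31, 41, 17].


Absolute errors: |32-31|=1, |43-41|=2, |20-17|=3
Sum = 6
MAE = 6/3 = 2

2


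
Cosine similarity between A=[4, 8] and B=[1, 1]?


A·B = 4·1 + 8·1 = 12
‖A‖ = √80 = 8.9443, ‖B‖ = √2 = 1.4142
cos = 12/(√80·√2) = 12/√160 = 0.9487

0.9487


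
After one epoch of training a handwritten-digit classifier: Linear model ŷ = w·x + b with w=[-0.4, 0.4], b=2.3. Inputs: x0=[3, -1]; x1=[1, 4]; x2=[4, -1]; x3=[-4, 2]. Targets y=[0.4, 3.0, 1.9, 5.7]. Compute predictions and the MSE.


ŷ0 = (-0.4)·(3) + (0.4)·(-1) + 2.3 = 0.7
ŷ1 = (-0.4)·(1) + (0.4)·(4) + 2.3 = 3.5
ŷ2 = (-0.4)·(4) + (0.4)·(-1) + 2.3 = 0.3
ŷ3 = (-0.4)·(-4) + (0.4)·(2) + 2.3 = 4.7
errors² = [0.09, 0.25, 2.56, 1.0]
MSE = 3.9000/4 = 0.975

0.975


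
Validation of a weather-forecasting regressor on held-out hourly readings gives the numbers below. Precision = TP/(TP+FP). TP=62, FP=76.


Precision = TP/(TP+FP)
= 62/(62+76)
= 62/138 = 44.93%

44.93%


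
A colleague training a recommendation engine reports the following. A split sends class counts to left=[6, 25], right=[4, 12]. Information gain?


Parent = [10, 37], H_parent = 0.7467
H_left = 0.7088 (n=31), H_right = 0.8113 (n=16)
H_children = (31/47)·0.7088 + (16/47)·0.8113 = 0.7437
IG = 0.7467 - 0.7437 = 0.003

0.003


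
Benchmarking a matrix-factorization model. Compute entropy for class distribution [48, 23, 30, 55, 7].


Probabilities: [48/163, 23/163, 30/163, 55/163, 7/163] ≈ [0.2945, 0.1411, 0.184, 0.3374, 0.0429]
H = -((48/163)·log₂(48/163) + (23/163)·log₂(23/163) + (30/163)·log₂(30/163) + (55/163)·log₂(55/163) + (7/163)·log₂(7/163))
  = 2.0913 bits

2.0913 bits


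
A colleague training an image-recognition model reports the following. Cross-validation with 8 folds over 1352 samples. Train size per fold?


Fold size = 1352/8 = 169
Training per fold = 1352 - 169 = 1183

1183


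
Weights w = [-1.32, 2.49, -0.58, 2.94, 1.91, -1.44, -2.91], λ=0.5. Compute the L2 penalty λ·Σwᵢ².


‖w‖₂² = (-1.32)² + (2.49)² + (-0.58)² + (2.94)² + (1.91)² + (-1.44)² + (-2.91)²
     = 1.7424 + 6.2001 + 0.3364 + 8.6436 + 3.6481 + 2.0736 + 8.4681
     = 31.1123
λ·‖w‖₂² = 0.5·31.1123 = 15.55615

15.55615
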